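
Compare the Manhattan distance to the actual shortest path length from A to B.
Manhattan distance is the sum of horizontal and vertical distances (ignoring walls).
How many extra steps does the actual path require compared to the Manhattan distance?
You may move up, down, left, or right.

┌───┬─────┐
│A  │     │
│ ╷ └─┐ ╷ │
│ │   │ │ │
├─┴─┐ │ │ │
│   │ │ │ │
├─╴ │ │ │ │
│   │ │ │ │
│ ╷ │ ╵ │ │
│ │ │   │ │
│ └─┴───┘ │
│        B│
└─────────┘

Manhattan distance: |5 - 0| + |4 - 0| = 9
Actual path length: 17
Extra steps: 17 - 9 = 8

Solution:

┌───┬─────┐
│A ↓│  ↱ ↓│
│ ╷ └─┐ ╷ │
│ │↳ ↓│↑│↓│
├─┴─┐ │ │ │
│   │↓│↑│↓│
├─╴ │ │ │ │
│   │↓│↑│↓│
│ ╷ │ ╵ │ │
│ │ │↳ ↑│↓│
│ └─┴───┘ │
│        B│
└─────────┘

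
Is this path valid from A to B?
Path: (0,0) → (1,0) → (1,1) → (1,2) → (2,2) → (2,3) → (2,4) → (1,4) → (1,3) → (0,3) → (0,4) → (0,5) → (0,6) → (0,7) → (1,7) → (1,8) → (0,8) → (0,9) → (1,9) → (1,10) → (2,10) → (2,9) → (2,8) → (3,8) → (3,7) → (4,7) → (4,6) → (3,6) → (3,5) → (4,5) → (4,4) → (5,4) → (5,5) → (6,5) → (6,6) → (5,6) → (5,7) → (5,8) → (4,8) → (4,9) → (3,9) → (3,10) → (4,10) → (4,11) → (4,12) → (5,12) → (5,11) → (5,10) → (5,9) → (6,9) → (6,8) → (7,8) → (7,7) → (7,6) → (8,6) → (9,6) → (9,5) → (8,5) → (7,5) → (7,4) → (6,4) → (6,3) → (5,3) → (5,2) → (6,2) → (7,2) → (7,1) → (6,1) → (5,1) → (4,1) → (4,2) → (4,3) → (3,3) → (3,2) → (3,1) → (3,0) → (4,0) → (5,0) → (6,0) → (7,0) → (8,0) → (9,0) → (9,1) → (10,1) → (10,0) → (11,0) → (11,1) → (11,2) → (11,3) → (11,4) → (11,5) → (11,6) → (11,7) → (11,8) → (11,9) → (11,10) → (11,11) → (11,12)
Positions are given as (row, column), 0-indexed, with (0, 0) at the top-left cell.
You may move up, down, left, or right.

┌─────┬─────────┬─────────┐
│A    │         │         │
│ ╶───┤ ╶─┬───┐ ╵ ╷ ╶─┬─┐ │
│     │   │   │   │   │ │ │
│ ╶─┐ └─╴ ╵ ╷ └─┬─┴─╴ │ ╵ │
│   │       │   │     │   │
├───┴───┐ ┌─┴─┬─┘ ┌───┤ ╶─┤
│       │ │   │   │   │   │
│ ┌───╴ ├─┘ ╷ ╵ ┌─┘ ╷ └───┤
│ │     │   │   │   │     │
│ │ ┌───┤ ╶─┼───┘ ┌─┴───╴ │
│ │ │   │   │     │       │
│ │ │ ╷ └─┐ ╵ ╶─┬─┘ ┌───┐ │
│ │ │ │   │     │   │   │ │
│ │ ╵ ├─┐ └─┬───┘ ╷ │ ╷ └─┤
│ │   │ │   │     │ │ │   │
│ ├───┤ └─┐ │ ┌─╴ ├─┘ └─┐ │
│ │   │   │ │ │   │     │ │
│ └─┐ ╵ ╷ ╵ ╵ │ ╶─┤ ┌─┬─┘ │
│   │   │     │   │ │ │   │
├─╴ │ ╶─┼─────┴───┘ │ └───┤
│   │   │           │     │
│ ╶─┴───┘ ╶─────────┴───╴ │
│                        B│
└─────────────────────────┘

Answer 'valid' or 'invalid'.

Checking path validity:
Result: All consecutive moves are passable.

valid

Correct solution:

┌─────┬─────────┬─────────┐
│A    │↱ → → → ↓│↱ ↓      │
│ ╶───┤ ╶─┬───┐ ╵ ╷ ╶─┬─┐ │
│↳ → ↓│↑ ↰│   │↳ ↑│↳ ↓│ │ │
│ ╶─┐ └─╴ ╵ ╷ └─┬─┴─╴ │ ╵ │
│   │↳ → ↑  │   │↓ ← ↲│   │
├───┴───┐ ┌─┴─┬─┘ ┌───┤ ╶─┤
│↓ ← ← ↰│ │↓ ↰│↓ ↲│↱ ↓│   │
│ ┌───╴ ├─┘ ╷ ╵ ┌─┘ ╷ └───┤
│↓│↱ → ↑│↓ ↲│↑ ↲│↱ ↑│↳ → ↓│
│ │ ┌───┤ ╶─┼───┘ ┌─┴───╴ │
│↓│↑│↓ ↰│↳ ↓│↱ → ↑│↓ ← ← ↲│
│ │ │ ╷ └─┐ ╵ ╶─┬─┘ ┌───┐ │
│↓│↑│↓│↑ ↰│↳ ↑  │↓ ↲│   │ │
│ │ ╵ ├─┐ └─┬───┘ ╷ │ ╷ └─┤
│↓│↑ ↲│ │↑ ↰│↓ ← ↲│ │ │   │
│ ├───┤ └─┐ │ ┌─╴ ├─┘ └─┐ │
│↓│   │   │↑│↓│   │     │ │
│ └─┐ ╵ ╷ ╵ ╵ │ ╶─┤ ┌─┬─┘ │
│↳ ↓│   │  ↑ ↲│   │ │ │   │
├─╴ │ ╶─┼─────┴───┘ │ └───┤
│↓ ↲│   │           │     │
│ ╶─┴───┘ ╶─────────┴───╴ │
│↳ → → → → → → → → → → → B│
└─────────────────────────┘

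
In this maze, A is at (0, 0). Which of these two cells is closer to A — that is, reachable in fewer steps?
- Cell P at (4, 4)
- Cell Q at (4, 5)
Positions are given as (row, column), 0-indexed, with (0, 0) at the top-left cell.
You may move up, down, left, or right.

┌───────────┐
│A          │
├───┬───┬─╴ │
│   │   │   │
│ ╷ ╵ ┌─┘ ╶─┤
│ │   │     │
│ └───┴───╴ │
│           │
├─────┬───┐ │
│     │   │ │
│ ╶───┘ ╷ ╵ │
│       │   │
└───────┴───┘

Shortest path A → P at (4, 4): 14 steps
Shortest path A → Q at (4, 5): 11 steps

Q is closer (11 steps vs 14 steps).

Path to P:

┌───────────┐
│A → → → → ↓│
├───┬───┬─╴ │
│   │   │↓ ↲│
│ ╷ ╵ ┌─┘ ╶─┤
│ │   │  ↳ ↓│
│ └───┴───╴ │
│          ↓│
├─────┬───┐ │
│     │  P│↓│
│ ╶───┘ ╷ ╵ │
│       │↑ ↲│
└───────┴───┘

Path to Q:

┌───────────┐
│A → → → → ↓│
├───┬───┬─╴ │
│   │   │↓ ↲│
│ ╷ ╵ ┌─┘ ╶─┤
│ │   │  ↳ ↓│
│ └───┴───╴ │
│          ↓│
├─────┬───┐ │
│     │   │Q│
│ ╶───┘ ╷ ╵ │
│       │   │
└───────┴───┘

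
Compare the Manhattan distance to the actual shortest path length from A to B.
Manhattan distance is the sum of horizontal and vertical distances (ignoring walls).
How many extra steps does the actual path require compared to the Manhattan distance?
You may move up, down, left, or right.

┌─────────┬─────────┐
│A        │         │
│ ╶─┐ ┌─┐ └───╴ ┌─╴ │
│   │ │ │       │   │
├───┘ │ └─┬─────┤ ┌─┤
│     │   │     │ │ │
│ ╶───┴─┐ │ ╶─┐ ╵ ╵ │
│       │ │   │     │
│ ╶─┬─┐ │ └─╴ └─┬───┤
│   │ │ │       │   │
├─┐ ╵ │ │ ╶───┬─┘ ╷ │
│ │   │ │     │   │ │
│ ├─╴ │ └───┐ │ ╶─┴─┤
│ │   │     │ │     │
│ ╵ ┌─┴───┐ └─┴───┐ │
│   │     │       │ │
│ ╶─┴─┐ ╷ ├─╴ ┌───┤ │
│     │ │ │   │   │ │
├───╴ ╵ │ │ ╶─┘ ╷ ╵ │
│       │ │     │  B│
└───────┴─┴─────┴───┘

Manhattan distance: |9 - 0| + |9 - 0| = 18
Actual path length: 26
Extra steps: 26 - 18 = 8

Solution:

┌─────────┬─────────┐
│A → ↓    │         │
│ ╶─┐ ┌─┐ └───╴ ┌─╴ │
│   │↓│ │       │   │
├───┘ │ └─┬─────┤ ┌─┤
│↓ ← ↲│   │     │ │ │
│ ╶───┴─┐ │ ╶─┐ ╵ ╵ │
│↳ → → ↓│ │   │     │
│ ╶─┬─┐ │ └─╴ └─┬───┤
│   │ │↓│       │   │
├─┐ ╵ │ │ ╶───┬─┘ ╷ │
│ │   │↓│     │   │ │
│ ├─╴ │ └───┐ │ ╶─┴─┤
│ │   │↳ → ↓│ │     │
│ ╵ ┌─┴───┐ └─┴───┐ │
│   │     │↳ ↓    │ │
│ ╶─┴─┐ ╷ ├─╴ ┌───┤ │
│     │ │ │↓ ↲│↱ ↓│ │
├───╴ ╵ │ │ ╶─┘ ╷ ╵ │
│       │ │↳ → ↑│↳ B│
└───────┴─┴─────┴───┘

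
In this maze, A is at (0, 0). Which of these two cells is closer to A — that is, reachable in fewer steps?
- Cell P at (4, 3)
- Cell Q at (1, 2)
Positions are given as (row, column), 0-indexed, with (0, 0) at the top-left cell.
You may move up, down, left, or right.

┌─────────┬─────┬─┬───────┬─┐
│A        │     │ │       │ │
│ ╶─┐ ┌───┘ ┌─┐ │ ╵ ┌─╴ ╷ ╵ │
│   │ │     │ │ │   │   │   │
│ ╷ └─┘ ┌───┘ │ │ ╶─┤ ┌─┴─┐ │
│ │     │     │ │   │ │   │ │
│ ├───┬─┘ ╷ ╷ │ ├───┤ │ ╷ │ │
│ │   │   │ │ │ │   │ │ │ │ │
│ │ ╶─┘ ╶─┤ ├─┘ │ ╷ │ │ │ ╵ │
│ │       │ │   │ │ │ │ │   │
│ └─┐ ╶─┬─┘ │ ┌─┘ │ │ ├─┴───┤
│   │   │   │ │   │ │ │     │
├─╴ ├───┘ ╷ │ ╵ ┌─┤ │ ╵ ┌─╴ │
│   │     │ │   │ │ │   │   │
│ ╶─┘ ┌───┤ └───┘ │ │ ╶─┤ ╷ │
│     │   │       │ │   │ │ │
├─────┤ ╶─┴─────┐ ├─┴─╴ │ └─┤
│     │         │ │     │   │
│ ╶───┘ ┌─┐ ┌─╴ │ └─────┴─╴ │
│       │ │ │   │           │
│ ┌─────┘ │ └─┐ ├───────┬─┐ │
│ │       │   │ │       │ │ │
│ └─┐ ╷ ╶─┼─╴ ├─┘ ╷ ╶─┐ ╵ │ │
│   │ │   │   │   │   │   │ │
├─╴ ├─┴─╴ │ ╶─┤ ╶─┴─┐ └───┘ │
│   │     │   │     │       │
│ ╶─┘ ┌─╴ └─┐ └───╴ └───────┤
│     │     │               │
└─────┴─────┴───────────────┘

Shortest path A → P at (4, 3): 23 steps
Shortest path A → Q at (1, 2): 3 steps

Q is closer (3 steps vs 23 steps).

Path to P:

┌─────────┬─────┬─┬───────┬─┐
│A        │     │ │       │ │
│ ╶─┐ ┌───┘ ┌─┐ │ ╵ ┌─╴ ╷ ╵ │
│↓  │ │     │ │ │   │   │   │
│ ╷ └─┘ ┌───┘ │ │ ╶─┤ ┌─┴─┐ │
│↓│     │↓ ↰  │ │   │ │   │ │
│ ├───┬─┘ ╷ ╷ │ ├───┤ │ ╷ │ │
│↓│   │↓ ↲│↑│ │ │   │ │ │ │ │
│ │ ╶─┘ ╶─┤ ├─┘ │ ╷ │ │ │ ╵ │
│↓│    P  │↑│   │ │ │ │ │   │
│ └─┐ ╶─┬─┘ │ ┌─┘ │ │ ├─┴───┤
│↳ ↓│   │↱ ↑│ │   │ │ │     │
├─╴ ├───┘ ╷ │ ╵ ┌─┤ │ ╵ ┌─╴ │
│↓ ↲│↱ → ↑│ │   │ │ │   │   │
│ ╶─┘ ┌───┤ └───┘ │ │ ╶─┤ ╷ │
│↳ → ↑│   │       │ │   │ │ │
├─────┤ ╶─┴─────┐ ├─┴─╴ │ └─┤
│     │         │ │     │   │
│ ╶───┘ ┌─┐ ┌─╴ │ └─────┴─╴ │
│       │ │ │   │           │
│ ┌─────┘ │ └─┐ ├───────┬─┐ │
│ │       │   │ │       │ │ │
│ └─┐ ╷ ╶─┼─╴ ├─┘ ╷ ╶─┐ ╵ │ │
│   │ │   │   │   │   │   │ │
├─╴ ├─┴─╴ │ ╶─┤ ╶─┴─┐ └───┘ │
│   │     │   │     │       │
│ ╶─┘ ┌─╴ └─┐ └───╴ └───────┤
│     │     │               │
└─────┴─────┴───────────────┘

Path to Q:

┌─────────┬─────┬─┬───────┬─┐
│A → ↓    │     │ │       │ │
│ ╶─┐ ┌───┘ ┌─┐ │ ╵ ┌─╴ ╷ ╵ │
│   │Q│     │ │ │   │   │   │
│ ╷ └─┘ ┌───┘ │ │ ╶─┤ ┌─┴─┐ │
│ │     │     │ │   │ │   │ │
│ ├───┬─┘ ╷ ╷ │ ├───┤ │ ╷ │ │
│ │   │   │ │ │ │   │ │ │ │ │
│ │ ╶─┘ ╶─┤ ├─┘ │ ╷ │ │ │ ╵ │
│ │       │ │   │ │ │ │ │   │
│ └─┐ ╶─┬─┘ │ ┌─┘ │ │ ├─┴───┤
│   │   │   │ │   │ │ │     │
├─╴ ├───┘ ╷ │ ╵ ┌─┤ │ ╵ ┌─╴ │
│   │     │ │   │ │ │   │   │
│ ╶─┘ ┌───┤ └───┘ │ │ ╶─┤ ╷ │
│     │   │       │ │   │ │ │
├─────┤ ╶─┴─────┐ ├─┴─╴ │ └─┤
│     │         │ │     │   │
│ ╶───┘ ┌─┐ ┌─╴ │ └─────┴─╴ │
│       │ │ │   │           │
│ ┌─────┘ │ └─┐ ├───────┬─┐ │
│ │       │   │ │       │ │ │
│ └─┐ ╷ ╶─┼─╴ ├─┘ ╷ ╶─┐ ╵ │ │
│   │ │   │   │   │   │   │ │
├─╴ ├─┴─╴ │ ╶─┤ ╶─┴─┐ └───┘ │
│   │     │   │     │       │
│ ╶─┘ ┌─╴ └─┐ └───╴ └───────┤
│     │     │               │
└─────┴─────┴───────────────┘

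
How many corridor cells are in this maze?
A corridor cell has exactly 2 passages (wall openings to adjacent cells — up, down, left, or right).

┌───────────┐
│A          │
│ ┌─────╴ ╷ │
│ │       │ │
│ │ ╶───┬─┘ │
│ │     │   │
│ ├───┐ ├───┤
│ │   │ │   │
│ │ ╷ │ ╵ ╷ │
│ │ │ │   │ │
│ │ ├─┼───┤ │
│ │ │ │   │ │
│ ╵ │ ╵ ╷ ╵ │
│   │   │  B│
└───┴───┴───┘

Counting cells with exactly 2 passages:
Total corridor cells: 38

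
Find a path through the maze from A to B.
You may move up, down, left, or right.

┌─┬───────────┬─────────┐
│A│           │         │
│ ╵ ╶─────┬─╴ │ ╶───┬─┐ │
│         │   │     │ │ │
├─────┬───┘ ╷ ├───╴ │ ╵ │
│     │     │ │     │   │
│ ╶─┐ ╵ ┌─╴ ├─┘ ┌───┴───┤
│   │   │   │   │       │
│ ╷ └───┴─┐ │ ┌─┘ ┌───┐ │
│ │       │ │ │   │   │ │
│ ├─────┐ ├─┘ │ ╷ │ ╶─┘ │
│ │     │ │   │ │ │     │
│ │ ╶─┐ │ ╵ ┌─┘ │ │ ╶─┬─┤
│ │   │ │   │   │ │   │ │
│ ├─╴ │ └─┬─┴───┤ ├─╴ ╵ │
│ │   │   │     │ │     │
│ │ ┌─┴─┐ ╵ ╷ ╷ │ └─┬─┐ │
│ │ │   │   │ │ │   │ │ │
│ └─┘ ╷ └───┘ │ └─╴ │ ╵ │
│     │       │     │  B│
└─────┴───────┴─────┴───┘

Finding the shortest path through the maze:
Path length: 60 steps
Directions: down → right → up → right → right → right → right → right → down → left → down → left → left → down → left → up → left → left → down → down → down → down → down → down → down → right → right → up → right → down → right → right → right → up → up → right → down → down → right → right → up → left → up → up → up → up → up → right → right → right → down → down → left → left → down → right → down → right → down → down

Solution:

┌─┬───────────┬─────────┐
│A│↱ → → → → ↓│         │
│ ╵ ╶─────┬─╴ │ ╶───┬─┐ │
│↳ ↑      │↓ ↲│     │ │ │
├─────┬───┘ ╷ ├───╴ │ ╵ │
│↓ ← ↰│↓ ← ↲│ │     │   │
│ ╶─┐ ╵ ┌─╴ ├─┘ ┌───┴───┤
│↓  │↑ ↲│   │   │↱ → → ↓│
│ ╷ └───┴─┐ │ ┌─┘ ┌───┐ │
│↓│       │ │ │  ↑│   │↓│
│ ├─────┐ ├─┘ │ ╷ │ ╶─┘ │
│↓│     │ │   │ │↑│↓ ← ↲│
│ │ ╶─┐ │ ╵ ┌─┘ │ │ ╶─┬─┤
│↓│   │ │   │   │↑│↳ ↓│ │
│ ├─╴ │ └─┬─┴───┤ ├─╴ ╵ │
│↓│   │   │  ↱ ↓│↑│  ↳ ↓│
│ │ ┌─┴─┐ ╵ ╷ ╷ │ └─┬─┐ │
│↓│ │↱ ↓│   │↑│↓│↑ ↰│ │↓│
│ └─┘ ╷ └───┘ │ └─╴ │ ╵ │
│↳ → ↑│↳ → → ↑│↳ → ↑│  B│
└─────┴───────┴─────┴───┘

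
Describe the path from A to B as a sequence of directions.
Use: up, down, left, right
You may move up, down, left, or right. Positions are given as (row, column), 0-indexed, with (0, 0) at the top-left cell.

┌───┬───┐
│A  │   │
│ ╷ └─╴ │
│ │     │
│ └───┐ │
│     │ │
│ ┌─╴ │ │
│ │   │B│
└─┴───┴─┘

Finding the path and converting it to directions:
Path through cells: (0,0) → (0,1) → (1,1) → (1,2) → (1,3) → (2,3) → (3,3)
Directions: right, down, right, right, down, down

Solution:

┌───┬───┐
│A ↓│   │
│ ╷ └─╴ │
│ │↳ → ↓│
│ └───┐ │
│     │↓│
│ ┌─╴ │ │
│ │   │B│
└─┴───┴─┘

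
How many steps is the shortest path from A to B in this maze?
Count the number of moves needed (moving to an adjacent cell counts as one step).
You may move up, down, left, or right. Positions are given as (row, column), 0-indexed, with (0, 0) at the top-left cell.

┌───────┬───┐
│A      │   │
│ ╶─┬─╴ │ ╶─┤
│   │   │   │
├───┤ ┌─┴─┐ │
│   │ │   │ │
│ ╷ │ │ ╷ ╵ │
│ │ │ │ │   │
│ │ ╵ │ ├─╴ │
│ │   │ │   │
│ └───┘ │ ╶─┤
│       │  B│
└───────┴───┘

Using BFS to find shortest path:
Start: (0, 0), End: (5, 5)
Path found:
(0,0) → (0,1) → (0,2) → (0,3) → (1,3) → (1,2) → (2,2) → (3,2) → (4,2) → (4,1) → (3,1) → (2,1) → (2,0) → (3,0) → (4,0) → (5,0) → (5,1) → (5,2) → (5,3) → (4,3) → (3,3) → (2,3) → (2,4) → (3,4) → (3,5) → (4,5) → (4,4) → (5,4) → (5,5)
Number of steps: 28

Solution:

┌───────┬───┐
│A → → ↓│   │
│ ╶─┬─╴ │ ╶─┤
│   │↓ ↲│   │
├───┤ ┌─┴─┐ │
│↓ ↰│↓│↱ ↓│ │
│ ╷ │ │ ╷ ╵ │
│↓│↑│↓│↑│↳ ↓│
│ │ ╵ │ ├─╴ │
│↓│↑ ↲│↑│↓ ↲│
│ └───┘ │ ╶─┤
│↳ → → ↑│↳ B│
└───────┴───┘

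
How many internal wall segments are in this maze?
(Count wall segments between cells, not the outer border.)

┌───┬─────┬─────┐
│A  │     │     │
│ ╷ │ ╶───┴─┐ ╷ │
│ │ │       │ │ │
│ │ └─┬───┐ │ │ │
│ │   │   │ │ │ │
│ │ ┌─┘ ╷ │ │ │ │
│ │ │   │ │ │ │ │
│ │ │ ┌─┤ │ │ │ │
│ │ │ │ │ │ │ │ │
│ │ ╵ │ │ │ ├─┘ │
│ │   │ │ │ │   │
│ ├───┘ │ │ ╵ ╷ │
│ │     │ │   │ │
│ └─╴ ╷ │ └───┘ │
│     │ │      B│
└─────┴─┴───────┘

Counting internal wall segments:
Total internal walls: 49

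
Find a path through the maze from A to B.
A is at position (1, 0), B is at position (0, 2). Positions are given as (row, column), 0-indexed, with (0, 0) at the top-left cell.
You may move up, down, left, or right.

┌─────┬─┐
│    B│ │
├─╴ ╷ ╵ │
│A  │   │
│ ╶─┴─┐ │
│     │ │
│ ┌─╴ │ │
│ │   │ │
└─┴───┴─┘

Finding the shortest path from (1, 0) to (0, 2):
Path length: 3 steps
Directions: right → up → right

Solution:

┌─────┬─┐
│  ↱ B│ │
├─╴ ╷ ╵ │
│A ↑│   │
│ ╶─┴─┐ │
│     │ │
│ ┌─╴ │ │
│ │   │ │
└─┴───┴─┘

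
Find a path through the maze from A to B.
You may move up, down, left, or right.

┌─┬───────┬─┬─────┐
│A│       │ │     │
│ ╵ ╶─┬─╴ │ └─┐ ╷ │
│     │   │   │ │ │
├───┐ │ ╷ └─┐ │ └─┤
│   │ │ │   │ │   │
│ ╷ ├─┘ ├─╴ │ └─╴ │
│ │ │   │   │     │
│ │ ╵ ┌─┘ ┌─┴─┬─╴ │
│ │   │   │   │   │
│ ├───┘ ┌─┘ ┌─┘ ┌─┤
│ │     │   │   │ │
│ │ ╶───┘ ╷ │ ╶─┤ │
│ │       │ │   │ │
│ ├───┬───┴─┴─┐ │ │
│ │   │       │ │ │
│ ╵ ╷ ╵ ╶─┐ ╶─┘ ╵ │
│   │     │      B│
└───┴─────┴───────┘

Finding the shortest path through the maze:
Path length: 34 steps
Directions: down → right → up → right → right → right → down → left → down → down → left → down → left → up → up → left → down → down → down → down → down → down → right → up → right → down → right → up → right → right → down → right → right → right

Solution:

┌─┬───────┬─┬─────┐
│A│↱ → → ↓│ │     │
│ ╵ ╶─┬─╴ │ └─┐ ╷ │
│↳ ↑  │↓ ↲│   │ │ │
├───┐ │ ╷ └─┐ │ └─┤
│↓ ↰│ │↓│   │ │   │
│ ╷ ├─┘ ├─╴ │ └─╴ │
│↓│↑│↓ ↲│   │     │
│ │ ╵ ┌─┘ ┌─┴─┬─╴ │
│↓│↑ ↲│   │   │   │
│ ├───┘ ┌─┘ ┌─┘ ┌─┤
│↓│     │   │   │ │
│ │ ╶───┘ ╷ │ ╶─┤ │
│↓│       │ │   │ │
│ ├───┬───┴─┴─┐ │ │
│↓│↱ ↓│↱ → ↓  │ │ │
│ ╵ ╷ ╵ ╶─┐ ╶─┘ ╵ │
│↳ ↑│↳ ↑  │↳ → → B│
└───┴─────┴───────┘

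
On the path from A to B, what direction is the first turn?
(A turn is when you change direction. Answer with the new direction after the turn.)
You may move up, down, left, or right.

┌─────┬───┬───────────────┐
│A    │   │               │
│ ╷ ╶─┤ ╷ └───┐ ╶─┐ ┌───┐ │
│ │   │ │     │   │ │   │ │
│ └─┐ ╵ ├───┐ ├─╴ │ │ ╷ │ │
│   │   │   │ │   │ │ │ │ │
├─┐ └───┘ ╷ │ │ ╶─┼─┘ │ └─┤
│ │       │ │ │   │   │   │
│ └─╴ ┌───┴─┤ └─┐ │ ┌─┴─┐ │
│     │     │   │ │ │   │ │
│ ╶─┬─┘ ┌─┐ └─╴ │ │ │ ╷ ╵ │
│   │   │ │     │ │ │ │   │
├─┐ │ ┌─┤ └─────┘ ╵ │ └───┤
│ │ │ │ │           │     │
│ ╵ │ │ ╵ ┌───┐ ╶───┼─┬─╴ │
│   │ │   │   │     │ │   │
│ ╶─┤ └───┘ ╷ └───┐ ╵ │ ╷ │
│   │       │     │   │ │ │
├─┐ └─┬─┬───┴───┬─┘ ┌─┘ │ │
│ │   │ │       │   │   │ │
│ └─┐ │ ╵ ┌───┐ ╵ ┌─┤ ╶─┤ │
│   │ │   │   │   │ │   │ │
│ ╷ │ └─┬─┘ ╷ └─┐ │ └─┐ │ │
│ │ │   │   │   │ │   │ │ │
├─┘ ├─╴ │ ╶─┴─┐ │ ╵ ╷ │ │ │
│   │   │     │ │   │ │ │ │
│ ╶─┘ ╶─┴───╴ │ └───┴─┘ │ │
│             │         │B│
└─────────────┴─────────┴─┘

Directions: down, down, right, down, right, down, left, left, down, right, down, down, left, down, right, down, right, down, down, right, down, left, down, right, right, right, right, up, left, left, up, right, up, right, down, right, down, down, right, right, right, right, up, up, up, left, up, right, up, up, right, down, down, down, down, down, down
First turn direction: right

Solution:

┌─────┬───┬───────────────┐
│A    │   │               │
│ ╷ ╶─┤ ╷ └───┐ ╶─┐ ┌───┐ │
│↓│   │ │     │   │ │   │ │
│ └─┐ ╵ ├───┐ ├─╴ │ │ ╷ │ │
│↳ ↓│   │   │ │   │ │ │ │ │
├─┐ └───┘ ╷ │ │ ╶─┼─┘ │ └─┤
│ │↳ ↓    │ │ │   │   │   │
│ └─╴ ┌───┴─┤ └─┐ │ ┌─┴─┐ │
│↓ ← ↲│     │   │ │ │   │ │
│ ╶─┬─┘ ┌─┐ └─╴ │ │ │ ╷ ╵ │
│↳ ↓│   │ │     │ │ │ │   │
├─┐ │ ┌─┤ └─────┘ ╵ │ └───┤
│ │↓│ │ │           │     │
│ ╵ │ │ ╵ ┌───┐ ╶───┼─┬─╴ │
│↓ ↲│ │   │   │     │ │↱ ↓│
│ ╶─┤ └───┘ ╷ └───┐ ╵ │ ╷ │
│↳ ↓│       │     │   │↑│↓│
├─┐ └─┬─┬───┴───┬─┘ ┌─┘ │ │
│ │↳ ↓│ │       │   │↱ ↑│↓│
│ └─┐ │ ╵ ┌───┐ ╵ ┌─┤ ╶─┤ │
│   │↓│   │↱ ↓│   │ │↑ ↰│↓│
│ ╷ │ └─┬─┘ ╷ └─┐ │ └─┐ │ │
│ │ │↳ ↓│↱ ↑│↳ ↓│ │   │↑│↓│
├─┘ ├─╴ │ ╶─┴─┐ │ ╵ ╷ │ │ │
│   │↓ ↲│↑ ← ↰│↓│   │ │↑│↓│
│ ╶─┘ ╶─┴───╴ │ └───┴─┘ │ │
│    ↳ → → → ↑│↳ → → → ↑│B│
└─────────────┴─────────┴─┘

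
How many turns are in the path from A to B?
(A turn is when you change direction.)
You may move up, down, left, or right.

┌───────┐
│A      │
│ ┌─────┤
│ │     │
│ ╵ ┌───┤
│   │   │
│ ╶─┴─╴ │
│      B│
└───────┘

Directions: down, down, down, right, right, right
Number of turns: 1

Solution:

┌───────┐
│A      │
│ ┌─────┤
│↓│     │
│ ╵ ┌───┤
│↓  │   │
│ ╶─┴─╴ │
│↳ → → B│
└───────┘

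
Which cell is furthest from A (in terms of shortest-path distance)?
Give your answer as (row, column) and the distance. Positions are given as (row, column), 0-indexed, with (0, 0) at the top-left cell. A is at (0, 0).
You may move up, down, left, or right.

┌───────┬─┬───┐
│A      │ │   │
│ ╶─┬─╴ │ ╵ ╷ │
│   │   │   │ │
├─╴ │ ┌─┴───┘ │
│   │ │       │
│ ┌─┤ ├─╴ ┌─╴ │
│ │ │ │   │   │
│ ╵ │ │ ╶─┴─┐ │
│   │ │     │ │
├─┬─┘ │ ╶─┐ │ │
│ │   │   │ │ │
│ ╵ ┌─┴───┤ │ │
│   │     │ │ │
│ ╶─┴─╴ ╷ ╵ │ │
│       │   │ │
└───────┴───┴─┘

Computing BFS distances from A to all cells:
Furthest cell: (0, 4)
Distance: 36 steps

Path from A to the furthest cell:

┌───────┬─┬───┐
│A → → ↓│B│↓ ↰│
│ ╶─┬─╴ │ ╵ ╷ │
│   │↓ ↲│↑ ↲│↑│
├─╴ │ ┌─┴───┘ │
│   │↓│  ↱ → ↑│
│ ┌─┤ ├─╴ ┌─╴ │
│ │ │↓│↱ ↑│   │
│ ╵ │ │ ╶─┴─┐ │
│   │↓│↑ ← ↰│ │
├─┬─┘ │ ╶─┐ │ │
│ │↓ ↲│   │↑│ │
│ ╵ ┌─┴───┤ │ │
│↓ ↲│  ↱ ↓│↑│ │
│ ╶─┴─╴ ╷ ╵ │ │
│↳ → → ↑│↳ ↑│ │
└───────┴───┴─┘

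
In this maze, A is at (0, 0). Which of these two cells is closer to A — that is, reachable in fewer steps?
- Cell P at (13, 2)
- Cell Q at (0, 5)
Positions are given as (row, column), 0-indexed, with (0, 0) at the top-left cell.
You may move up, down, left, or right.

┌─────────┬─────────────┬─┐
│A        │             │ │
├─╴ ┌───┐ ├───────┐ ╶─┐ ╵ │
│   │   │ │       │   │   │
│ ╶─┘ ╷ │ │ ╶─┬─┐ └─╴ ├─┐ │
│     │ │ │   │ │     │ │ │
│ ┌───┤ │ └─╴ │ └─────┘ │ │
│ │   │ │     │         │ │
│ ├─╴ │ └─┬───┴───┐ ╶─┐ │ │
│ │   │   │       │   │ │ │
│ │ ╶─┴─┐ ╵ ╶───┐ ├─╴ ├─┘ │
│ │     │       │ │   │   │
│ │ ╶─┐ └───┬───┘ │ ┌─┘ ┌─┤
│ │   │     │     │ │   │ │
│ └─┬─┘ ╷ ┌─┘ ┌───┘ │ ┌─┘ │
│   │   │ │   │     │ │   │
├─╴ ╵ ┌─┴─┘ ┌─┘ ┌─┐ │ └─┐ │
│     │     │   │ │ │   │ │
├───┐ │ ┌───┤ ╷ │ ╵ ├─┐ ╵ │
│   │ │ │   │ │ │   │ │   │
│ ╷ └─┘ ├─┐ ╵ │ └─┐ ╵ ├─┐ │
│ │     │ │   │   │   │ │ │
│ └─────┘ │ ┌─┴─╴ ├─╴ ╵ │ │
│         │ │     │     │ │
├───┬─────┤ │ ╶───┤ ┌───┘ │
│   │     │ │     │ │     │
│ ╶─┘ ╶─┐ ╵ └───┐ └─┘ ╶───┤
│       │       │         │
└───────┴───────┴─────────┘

Shortest path A → P at (13, 2): 67 steps
Shortest path A → Q at (0, 5): 25 steps

Q is closer (25 steps vs 67 steps).

Path to P:

┌─────────┬─────────────┬─┐
│A → → → ↓│        ↱ → ↓│ │
├─╴ ┌───┐ ├───────┐ ╶─┐ ╵ │
│   │   │↓│↱ → → ↓│↑ ↰│↳ ↓│
│ ╶─┘ ╷ │ │ ╶─┬─┐ └─╴ ├─┐ │
│     │ │↓│↑ ↰│ │↳ → ↑│ │↓│
│ ┌───┤ │ └─╴ │ └─────┘ │ │
│ │   │ │↳ → ↑│         │↓│
│ ├─╴ │ └─┬───┴───┐ ╶─┐ │ │
│ │   │   │       │   │ │↓│
│ │ ╶─┴─┐ ╵ ╶───┐ ├─╴ ├─┘ │
│ │     │       │ │   │↓ ↲│
│ │ ╶─┐ └───┬───┘ │ ┌─┘ ┌─┤
│ │   │     │     │ │↓ ↲│ │
│ └─┬─┘ ╷ ┌─┘ ┌───┘ │ ┌─┘ │
│   │   │ │   │     │↓│   │
├─╴ ╵ ┌─┴─┘ ┌─┘ ┌─┐ │ └─┐ │
│     │     │↓ ↰│ │ │↳ ↓│ │
├───┐ │ ┌───┤ ╷ │ ╵ ├─┐ ╵ │
│   │ │ │   │↓│↑│   │ │↳ ↓│
│ ╷ └─┘ ├─┐ ╵ │ └─┐ ╵ ├─┐ │
│ │     │ │↓ ↲│↑ ↰│   │ │↓│
│ └─────┘ │ ┌─┴─╴ ├─╴ ╵ │ │
│         │↓│↱ → ↑│     │↓│
├───┬─────┤ │ ╶───┤ ┌───┘ │
│   │↓ ← ↰│↓│↑ ← ↰│ │↓ ← ↲│
│ ╶─┘ ╶─┐ ╵ └───┐ └─┘ ╶───┤
│    P  │↑ ↲    │↑ ← ↲    │
└───────┴───────┴─────────┘

Path to Q:

┌─────────┬─────────────┬─┐
│A → → → ↓│Q ← ← ← ↰    │ │
├─╴ ┌───┐ ├───────┐ ╶─┐ ╵ │
│   │   │↓│↱ → → ↓│↑ ↰│   │
│ ╶─┘ ╷ │ │ ╶─┬─┐ └─╴ ├─┐ │
│     │ │↓│↑ ↰│ │↳ → ↑│ │ │
│ ┌───┤ │ └─╴ │ └─────┘ │ │
│ │   │ │↳ → ↑│         │ │
│ ├─╴ │ └─┬───┴───┐ ╶─┐ │ │
│ │   │   │       │   │ │ │
│ │ ╶─┴─┐ ╵ ╶───┐ ├─╴ ├─┘ │
│ │     │       │ │   │   │
│ │ ╶─┐ └───┬───┘ │ ┌─┘ ┌─┤
│ │   │     │     │ │   │ │
│ └─┬─┘ ╷ ┌─┘ ┌───┘ │ ┌─┘ │
│   │   │ │   │     │ │   │
├─╴ ╵ ┌─┴─┘ ┌─┘ ┌─┐ │ └─┐ │
│     │     │   │ │ │   │ │
├───┐ │ ┌───┤ ╷ │ ╵ ├─┐ ╵ │
│   │ │ │   │ │ │   │ │   │
│ ╷ └─┘ ├─┐ ╵ │ └─┐ ╵ ├─┐ │
│ │     │ │   │   │   │ │ │
│ └─────┘ │ ┌─┴─╴ ├─╴ ╵ │ │
│         │ │     │     │ │
├───┬─────┤ │ ╶───┤ ┌───┘ │
│   │     │ │     │ │     │
│ ╶─┘ ╶─┐ ╵ └───┐ └─┘ ╶───┤
│       │       │         │
└───────┴───────┴─────────┘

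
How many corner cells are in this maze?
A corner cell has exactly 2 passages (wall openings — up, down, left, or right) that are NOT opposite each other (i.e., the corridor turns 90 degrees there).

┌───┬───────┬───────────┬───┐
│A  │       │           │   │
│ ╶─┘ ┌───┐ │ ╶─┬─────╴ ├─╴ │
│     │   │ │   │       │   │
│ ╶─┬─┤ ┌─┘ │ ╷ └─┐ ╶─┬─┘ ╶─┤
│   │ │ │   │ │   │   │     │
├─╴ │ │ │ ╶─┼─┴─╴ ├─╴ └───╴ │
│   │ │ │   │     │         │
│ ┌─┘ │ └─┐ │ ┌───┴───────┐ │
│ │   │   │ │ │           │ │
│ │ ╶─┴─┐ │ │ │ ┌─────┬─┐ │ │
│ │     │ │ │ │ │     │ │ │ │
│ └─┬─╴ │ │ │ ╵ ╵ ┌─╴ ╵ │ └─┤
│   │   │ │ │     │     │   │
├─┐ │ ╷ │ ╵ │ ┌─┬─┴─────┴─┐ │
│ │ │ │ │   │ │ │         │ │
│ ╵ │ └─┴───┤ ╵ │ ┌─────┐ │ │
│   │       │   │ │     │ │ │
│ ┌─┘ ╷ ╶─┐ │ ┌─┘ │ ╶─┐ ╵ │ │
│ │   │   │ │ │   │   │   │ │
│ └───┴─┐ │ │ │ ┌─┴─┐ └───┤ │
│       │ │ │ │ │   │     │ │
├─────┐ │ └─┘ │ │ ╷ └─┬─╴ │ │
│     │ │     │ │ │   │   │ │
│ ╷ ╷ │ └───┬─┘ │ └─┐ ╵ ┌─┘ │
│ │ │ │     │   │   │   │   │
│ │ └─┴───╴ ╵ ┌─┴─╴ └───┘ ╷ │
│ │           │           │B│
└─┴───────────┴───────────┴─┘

Counting corner cells (2 non-opposite passages):
Total corners: 88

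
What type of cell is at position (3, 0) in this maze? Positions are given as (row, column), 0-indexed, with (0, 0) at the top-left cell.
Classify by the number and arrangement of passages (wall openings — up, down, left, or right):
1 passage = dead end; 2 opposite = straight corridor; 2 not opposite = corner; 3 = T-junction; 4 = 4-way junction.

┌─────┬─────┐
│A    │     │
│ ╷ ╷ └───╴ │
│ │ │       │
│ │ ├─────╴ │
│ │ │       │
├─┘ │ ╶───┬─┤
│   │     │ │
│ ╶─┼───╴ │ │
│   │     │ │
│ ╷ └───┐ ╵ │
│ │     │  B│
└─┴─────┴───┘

Checking cell at (3, 0):
Number of passages: 2
Cell type: corner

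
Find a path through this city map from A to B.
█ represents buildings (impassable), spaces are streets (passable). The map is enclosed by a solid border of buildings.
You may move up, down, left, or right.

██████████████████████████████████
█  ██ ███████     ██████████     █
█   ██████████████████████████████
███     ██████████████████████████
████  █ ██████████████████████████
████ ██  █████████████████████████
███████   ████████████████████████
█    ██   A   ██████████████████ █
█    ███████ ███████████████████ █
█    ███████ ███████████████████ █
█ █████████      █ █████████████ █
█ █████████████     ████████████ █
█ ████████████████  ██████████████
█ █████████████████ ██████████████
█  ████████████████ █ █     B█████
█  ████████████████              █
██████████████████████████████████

Finding the shortest path from A to B:
Movement: cardinal only
Path length: 27 steps
Directions: right → right → down → down → down → right → right → right → down → right → right → right → down → right → down → down → down → right → right → right → right → up → right → right → right → right → right

Solution:

██████████████████████████████████
█  ██ ███████     ██████████     █
█   ██████████████████████████████
███     ██████████████████████████
████  █ ██████████████████████████
████ ██  █████████████████████████
███████   ████████████████████████
█    ██   A→↓ ██████████████████ █
█    ███████↓███████████████████ █
█    ███████↓███████████████████ █
█ █████████ ↳→→↓ █ █████████████ █
█ █████████████↳→→↓ ████████████ █
█ ████████████████↳↓██████████████
█ █████████████████↓██████████████
█  ████████████████↓█ █↱→→→→B█████
█  ████████████████↳→→→↑         █
██████████████████████████████████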